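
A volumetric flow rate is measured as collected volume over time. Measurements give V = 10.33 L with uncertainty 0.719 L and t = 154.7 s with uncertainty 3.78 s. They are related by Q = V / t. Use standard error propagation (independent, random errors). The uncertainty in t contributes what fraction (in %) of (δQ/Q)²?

11.0%

(δQ/Q)² = (1·δV/V)² + (-1·δt/t)²
  V term: (1×0.0696)² = 0.00484
  t term: (-1×0.0244)² = 0.000597
Total = 0.00544. Share from t = 0.000597/0.00544 = 0.110.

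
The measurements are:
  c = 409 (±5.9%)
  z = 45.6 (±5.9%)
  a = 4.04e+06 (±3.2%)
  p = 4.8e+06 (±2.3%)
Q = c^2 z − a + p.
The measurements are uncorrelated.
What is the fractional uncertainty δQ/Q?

0.122

Let w = c^2·z = 7.63e+06. δw/w = √((2·δc/c)² + (1·δz/z)²) = √(0.0139 + 0.00348) = 0.132, so δw = 1.01e+06.
Q = w − a + p: δQ = √(δw² + δa² + δp²) = √(1.01e+12 + 1.67e+10 + 1.22e+10) = 1.02e+06
Q = 8.39e+06, so δQ/Q = 1.02e+06/8.39e+06 = 0.122.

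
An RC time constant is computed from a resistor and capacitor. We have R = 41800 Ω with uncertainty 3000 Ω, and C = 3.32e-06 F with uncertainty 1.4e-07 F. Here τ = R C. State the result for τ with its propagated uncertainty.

Since τ is a product/quotient, work with relative uncertainties:
  (1·δR/R)² = (1×0.0718)² = 0.00515;  (1·δC/C)² = (1×0.0422)² = 0.00178
δτ/τ = √(0.00693) = 0.0832
τ = 0.139 s, so δτ = 0.0832 × 0.139 = 0.0116 s.

0.139 ± 0.0116 s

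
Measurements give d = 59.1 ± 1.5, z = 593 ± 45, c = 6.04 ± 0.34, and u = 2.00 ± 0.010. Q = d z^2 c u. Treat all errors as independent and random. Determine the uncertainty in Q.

For a monomial Q ∝ d, z^2, c, u, fractional errors add in quadrature:
  (1·δd/d)² = (1×0.0254)² = 0.000644;  (2·δz/z)² = (2×0.0759)² = 0.0230;  (1·δc/c)² = (1×0.0563)² = 0.00317;  (1·δu/u)² = (1×0.00500)² = 2.5e-05
δQ/Q = √(0.0269) = 0.164
Q = 2.51e+08, so δQ = 0.164 × 2.51e+08 = 4.12e+07.

4.12e+07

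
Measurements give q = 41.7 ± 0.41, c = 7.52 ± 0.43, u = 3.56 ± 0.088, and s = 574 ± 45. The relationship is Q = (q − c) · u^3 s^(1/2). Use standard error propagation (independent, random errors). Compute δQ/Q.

0.0857

Let w = q − c = 34.2. δw = √(δq² + δc²) = √(0.168 + 0.185) = 0.594, so δw/w = 0.0174.
Q is then a monomial in w, u, s:
δQ/Q = √((δw/w)² + (3·δu/u)² + (½·δs/s)²) = √(0.000302 + 0.00550 + 0.00154) = 0.0857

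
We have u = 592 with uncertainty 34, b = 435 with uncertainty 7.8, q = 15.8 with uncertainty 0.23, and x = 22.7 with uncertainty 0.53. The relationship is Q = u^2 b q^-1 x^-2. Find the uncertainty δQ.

2360

Since Q is a product/quotient, work with relative uncertainties:
  (2·δu/u)² = (2×0.0574)² = 0.0132;  (1·δb/b)² = (1×0.0179)² = 0.000322;  (-1·δq/q)² = (-1×0.0146)² = 0.000212;  (-2·δx/x)² = (-2×0.0233)² = 0.00218
δQ/Q = √(0.0159) = 0.126
Q = 18700, so δQ = 0.126 × 18700 = 2360.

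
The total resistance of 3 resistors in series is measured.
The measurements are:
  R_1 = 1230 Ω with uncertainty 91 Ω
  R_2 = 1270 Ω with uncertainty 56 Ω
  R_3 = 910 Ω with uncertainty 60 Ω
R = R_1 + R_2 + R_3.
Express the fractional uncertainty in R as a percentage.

3.59%

Each term contributes (cᵢ δxᵢ)² to (δR)²:
  (δR_1)² = 8280;  (δR_2)² = 3140;  (δR_3)² = 3600
δR = √(15000) = 123 Ω
R = 3410 Ω, so δR/R = 123/3410 = 0.0359.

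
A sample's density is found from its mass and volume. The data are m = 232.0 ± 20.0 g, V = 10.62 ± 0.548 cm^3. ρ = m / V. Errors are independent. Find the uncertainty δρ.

Relative error in a monomial: (δρ/ρ)² = Σ (nᵢ · δxᵢ/xᵢ)².
  (1·δm/m)² = (1×0.0862)² = 0.00743;  (-1·δV/V)² = (-1×0.0516)² = 0.00266
δρ/ρ = √(0.0101) = 0.100
ρ = 21.85 g/cm^3, so δρ = 0.100 × 21.85 = 2.19 g/cm^3.

2.19 g/cm^3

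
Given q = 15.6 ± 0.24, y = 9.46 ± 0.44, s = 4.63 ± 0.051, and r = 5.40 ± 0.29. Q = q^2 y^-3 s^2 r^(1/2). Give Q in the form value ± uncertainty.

Q is a product of powers, so relative uncertainties combine in quadrature:
  (2·δq/q)² = (2×0.0154)² = 0.000947;  (-3·δy/y)² = (-3×0.0465)² = 0.0195;  (2·δs/s)² = (2×0.0110)² = 0.000485;  (½·δr/r)² = (0.5×0.0537)² = 0.000721
δQ/Q = √(0.0216) = 0.147
Q = 14.3, so δQ = 0.147 × 14.3 = 2.11.

14.3 ± 2.11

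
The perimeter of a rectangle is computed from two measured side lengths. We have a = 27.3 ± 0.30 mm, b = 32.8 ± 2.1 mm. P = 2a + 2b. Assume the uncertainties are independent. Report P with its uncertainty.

For a sum/difference, combine absolute errors in quadrature:
  (2·δa)² = 0.360;  (2·δb)² = 17.6
δP = √(18.0) = 4.24 mm
P = 120 mm.

120 ± 4.24 mm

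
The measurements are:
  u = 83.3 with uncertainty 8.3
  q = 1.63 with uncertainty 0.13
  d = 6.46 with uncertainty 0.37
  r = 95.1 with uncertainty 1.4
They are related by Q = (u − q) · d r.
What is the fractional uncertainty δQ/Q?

Let w = u − q = 81.7. δw = √(δu² + δq²) = √(68.9 + 0.0169) = 8.30, so δw/w = 0.102.
Q is then a monomial in w, d, r:
δQ/Q = √((δw/w)² + (1·δd/d)² + (1·δr/r)²) = √(0.0103 + 0.00328 + 0.000217) = 0.118

0.118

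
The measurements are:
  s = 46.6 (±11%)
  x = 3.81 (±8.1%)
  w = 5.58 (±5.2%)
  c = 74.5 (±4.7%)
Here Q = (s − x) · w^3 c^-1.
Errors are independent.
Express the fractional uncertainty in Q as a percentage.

20.2%

Let u = s − x = 42.8. δu = √(δs² + δx²) = √(26.3 + 0.0952) = 5.14, so δu/u = 0.120.
Q is then a monomial in u, w, c:
δQ/Q = √((δu/u)² + (3·δw/w)² + (-1·δc/c)²) = √(0.0144 + 0.0243 + 0.00221) = 0.202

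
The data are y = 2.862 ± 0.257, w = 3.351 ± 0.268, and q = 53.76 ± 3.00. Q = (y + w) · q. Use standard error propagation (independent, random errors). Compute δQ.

27.3

Let u = y + w = 6.213. δu = √(δy² + δw²) = √(0.0660 + 0.0718) = 0.371, so δu/u = 0.0598.
Q is then a monomial in u, q:
δQ/Q = √((δu/u)² + (1·δq/q)²) = √(0.00357 + 0.00311) = 0.0818
Q = 334.0, so δQ = 0.0818 × 334.0 = 27.3.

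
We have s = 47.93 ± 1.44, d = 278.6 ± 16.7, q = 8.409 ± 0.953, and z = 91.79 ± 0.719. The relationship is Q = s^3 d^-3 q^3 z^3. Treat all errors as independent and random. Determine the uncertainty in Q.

9.27e+05

Q is a product of powers, so relative uncertainties combine in quadrature:
  (3·δs/s)² = (3×0.0300)² = 0.00812;  (-3·δd/d)² = (-3×0.0599)² = 0.0323;  (3·δq/q)² = (3×0.113)² = 0.116;  (3·δz/z)² = (3×0.00783)² = 0.000552
δQ/Q = √(0.157) = 0.396
Q = 2.342e+06, so δQ = 0.396 × 2.342e+06 = 9.27e+05.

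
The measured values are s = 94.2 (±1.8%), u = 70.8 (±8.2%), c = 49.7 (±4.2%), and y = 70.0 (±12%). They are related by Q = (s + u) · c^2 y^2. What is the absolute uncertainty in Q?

Let w = s + u = 165. δw = √(δs² + δu²) = √(2.88 + 33.7) = 6.05, so δw/w = 0.0367.
Q is then a monomial in w, c, y:
δQ/Q = √((δw/w)² + (2·δc/c)² + (2·δy/y)²) = √(0.00134 + 0.00706 + 0.0576) = 0.257
Q = 2e+09, so δQ = 0.257 × 2e+09 = 5.13e+08.

5.13e+08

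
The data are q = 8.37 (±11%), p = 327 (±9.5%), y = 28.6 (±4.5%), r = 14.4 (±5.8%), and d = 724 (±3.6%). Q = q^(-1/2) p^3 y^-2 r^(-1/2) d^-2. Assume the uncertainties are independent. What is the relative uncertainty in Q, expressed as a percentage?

31.4%

For a monomial Q ∝ q^(-1/2), p^3, y^-2, r^(-1/2), d^-2, fractional errors add in quadrature:
  (−½·δq/q)² = (-0.5×0.110)² = 0.00302;  (3·δp/p)² = (3×0.0950)² = 0.0812;  (-2·δy/y)² = (-2×0.0450)² = 0.00810;  (−½·δr/r)² = (-0.5×0.0580)² = 0.000841;  (-2·δd/d)² = (-2×0.0360)² = 0.00518
δQ/Q = √(0.0984) = 0.314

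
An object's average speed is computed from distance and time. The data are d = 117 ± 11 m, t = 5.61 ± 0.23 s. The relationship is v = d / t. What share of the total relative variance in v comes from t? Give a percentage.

16.0%

(δv/v)² = (1·δd/d)² + (-1·δt/t)²
  d term: (1×0.0940)² = 0.00884
  t term: (-1×0.0410)² = 0.00168
Total = 0.0105. Share from t = 0.00168/0.0105 = 0.160.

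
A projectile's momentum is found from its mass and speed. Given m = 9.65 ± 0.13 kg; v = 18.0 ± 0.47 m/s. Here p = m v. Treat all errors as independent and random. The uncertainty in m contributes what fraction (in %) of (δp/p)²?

(δp/p)² = (1·δm/m)² + (1·δv/v)²
  m term: (1×0.0135)² = 0.000181
  v term: (1×0.0261)² = 0.000682
Total = 0.000863. Share from m = 0.000181/0.000863 = 0.210.

21.0%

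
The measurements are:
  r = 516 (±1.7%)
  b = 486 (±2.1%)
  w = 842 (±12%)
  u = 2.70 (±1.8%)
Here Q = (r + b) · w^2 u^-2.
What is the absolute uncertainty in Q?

2.37e+07

Let h = r + b = 1000. δh = √(δr² + δb²) = √(76.9 + 104) = 13.5, so δh/h = 0.0134.
Q is then a monomial in h, w, u:
δQ/Q = √((δh/h)² + (2·δw/w)² + (-2·δu/u)²) = √(0.000180 + 0.0576 + 0.00130) = 0.243
Q = 9.74e+07, so δQ = 0.243 × 9.74e+07 = 2.37e+07.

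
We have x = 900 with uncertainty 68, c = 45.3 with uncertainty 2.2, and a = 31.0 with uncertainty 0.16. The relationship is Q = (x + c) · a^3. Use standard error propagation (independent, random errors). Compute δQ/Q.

Let u = x + c = 945. δu = √(δx² + δc²) = √(4620 + 4.84) = 68.0, so δu/u = 0.0720.
Q is then a monomial in u, a:
δQ/Q = √((δu/u)² + (3·δa/a)²) = √(0.00518 + 0.000240) = 0.0736

0.0736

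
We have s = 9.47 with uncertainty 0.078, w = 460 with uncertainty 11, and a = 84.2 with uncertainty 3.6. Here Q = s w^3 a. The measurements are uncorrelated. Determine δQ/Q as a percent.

Products/powers → add relative errors in quadrature, weighted by exponent:
  (1·δs/s)² = (1×0.00824)² = 6.78e-05;  (3·δw/w)² = (3×0.0239)² = 0.00515;  (1·δa/a)² = (1×0.0428)² = 0.00183
δQ/Q = √(0.00704) = 0.0839

8.39%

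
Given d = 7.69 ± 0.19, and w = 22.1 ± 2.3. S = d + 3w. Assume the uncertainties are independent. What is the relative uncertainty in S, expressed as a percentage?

9.33%

Absolute uncertainties add in quadrature for a linear combination:
  (δd)² = 0.0361;  (3·δw)² = 47.6
δS = √(47.6) = 6.90
S = 74.0, so δS/S = 6.90/74.0 = 0.0933.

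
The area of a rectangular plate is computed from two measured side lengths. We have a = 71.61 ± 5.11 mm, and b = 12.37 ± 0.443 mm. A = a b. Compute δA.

Relative error in a monomial: (δA/A)² = Σ (nᵢ · δxᵢ/xᵢ)².
  (1·δa/a)² = (1×0.0714)² = 0.00509;  (1·δb/b)² = (1×0.0358)² = 0.00128
δA/A = √(0.00637) = 0.0798
A = 885.8 mm^2, so δA = 0.0798 × 885.8 = 70.7 mm^2.

70.7 mm^2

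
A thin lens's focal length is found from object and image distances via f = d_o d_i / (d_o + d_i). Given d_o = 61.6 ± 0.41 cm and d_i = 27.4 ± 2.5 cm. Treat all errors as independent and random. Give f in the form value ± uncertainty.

19.0 ± 1.20 cm

∂f/∂d_o = (d_i/(d_o+d_i))² = 0.0948;  ∂f/∂d_i = (d_o/(d_o+d_i))² = 0.479
δf = √((∂f/∂d_o · δd_o)² + (∂f/∂d_i · δd_i)²) = √(0.00151 + 1.43) = 1.20 cm
f = 19.0 cm.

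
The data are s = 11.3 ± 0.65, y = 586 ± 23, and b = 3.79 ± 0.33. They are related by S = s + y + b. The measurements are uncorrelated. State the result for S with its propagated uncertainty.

Absolute uncertainties add in quadrature for a linear combination:
  (δs)² = 0.423;  (δy)² = 529;  (δb)² = 0.109
δS = √(530) = 23.0
S = 601.

601 ± 23.0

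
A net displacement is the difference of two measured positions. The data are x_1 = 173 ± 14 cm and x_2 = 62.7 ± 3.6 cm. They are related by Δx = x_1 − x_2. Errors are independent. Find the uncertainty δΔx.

For a sum/difference, combine absolute errors in quadrature:
  (δx_1)² = 196;  (δx_2)² = 13.0
δΔx = √(209) = 14.5 cm

14.5 cm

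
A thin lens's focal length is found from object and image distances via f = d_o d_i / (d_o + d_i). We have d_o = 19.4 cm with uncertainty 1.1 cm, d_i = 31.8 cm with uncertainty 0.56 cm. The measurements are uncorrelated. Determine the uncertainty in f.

∂f/∂d_o = (d_i/(d_o+d_i))² = 0.386;  ∂f/∂d_i = (d_o/(d_o+d_i))² = 0.144
δf = √((∂f/∂d_o · δd_o)² + (∂f/∂d_i · δd_i)²) = √(0.180 + 0.00646) = 0.432 cm

0.432 cm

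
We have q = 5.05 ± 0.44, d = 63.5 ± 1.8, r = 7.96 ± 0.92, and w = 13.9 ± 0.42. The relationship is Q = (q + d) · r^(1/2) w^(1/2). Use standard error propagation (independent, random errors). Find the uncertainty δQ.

Let u = q + d = 68.5. δu = √(δq² + δd²) = √(0.194 + 3.24) = 1.85, so δu/u = 0.0270.
Q is then a monomial in u, r, w:
δQ/Q = √((δu/u)² + (½·δr/r)² + (½·δw/w)²) = √(0.000731 + 0.00334 + 0.000228) = 0.0656
Q = 721, so δQ = 0.0656 × 721 = 47.3.

47.3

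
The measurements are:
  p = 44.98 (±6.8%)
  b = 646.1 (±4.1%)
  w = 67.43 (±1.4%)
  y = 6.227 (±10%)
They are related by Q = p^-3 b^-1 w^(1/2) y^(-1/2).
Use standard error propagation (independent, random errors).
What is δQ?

1.2e-08

Since Q is a product/quotient, work with relative uncertainties:
  (-3·δp/p)² = (-3×0.0680)² = 0.0416;  (-1·δb/b)² = (-1×0.0410)² = 0.00168;  (½·δw/w)² = (0.5×0.0140)² = 4.9e-05;  (−½·δy/y)² = (-0.5×0.100)² = 0.00250
δQ/Q = √(0.0458) = 0.214
Q = 5.597e-08, so δQ = 0.214 × 5.597e-08 = 1.2e-08.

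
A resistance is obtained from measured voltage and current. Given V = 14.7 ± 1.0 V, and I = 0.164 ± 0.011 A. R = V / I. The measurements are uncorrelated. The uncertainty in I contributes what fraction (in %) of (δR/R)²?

49.3%

(δR/R)² = (1·δV/V)² + (-1·δI/I)²
  V term: (1×0.0680)² = 0.00463
  I term: (-1×0.0671)² = 0.00450
Total = 0.00913. Share from I = 0.00450/0.00913 = 0.493.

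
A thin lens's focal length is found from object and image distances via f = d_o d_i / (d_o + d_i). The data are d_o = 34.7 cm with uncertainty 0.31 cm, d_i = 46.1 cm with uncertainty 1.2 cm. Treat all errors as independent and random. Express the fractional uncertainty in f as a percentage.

∂f/∂d_o = (d_i/(d_o+d_i))² = 0.326;  ∂f/∂d_i = (d_o/(d_o+d_i))² = 0.184
δf = √((∂f/∂d_o · δd_o)² + (∂f/∂d_i · δd_i)²) = √(0.0102 + 0.0490) = 0.243 cm
f = 19.8 cm, so δf/f = 0.243/19.8 = 0.0123.

1.23%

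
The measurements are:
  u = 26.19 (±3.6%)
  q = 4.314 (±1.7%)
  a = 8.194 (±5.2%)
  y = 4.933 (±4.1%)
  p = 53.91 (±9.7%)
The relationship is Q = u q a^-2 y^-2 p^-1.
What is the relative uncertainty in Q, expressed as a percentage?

16.9%

For a monomial Q ∝ u, q, a^-2, y^-2, p^-1, fractional errors add in quadrature:
  (1·δu/u)² = (1×0.0360)² = 0.00130;  (1·δq/q)² = (1×0.0170)² = 0.000289;  (-2·δa/a)² = (-2×0.0520)² = 0.0108;  (-2·δy/y)² = (-2×0.0410)² = 0.00672;  (-1·δp/p)² = (-1×0.0970)² = 0.00941
δQ/Q = √(0.0285) = 0.169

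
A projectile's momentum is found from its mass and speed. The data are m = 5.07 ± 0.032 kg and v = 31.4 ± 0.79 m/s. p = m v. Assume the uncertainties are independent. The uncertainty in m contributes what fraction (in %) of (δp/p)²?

5.92%

(δp/p)² = (1·δm/m)² + (1·δv/v)²
  m term: (1×0.00631)² = 3.98e-05
  v term: (1×0.0252)² = 0.000633
Total = 0.000673. Share from m = 3.98e-05/0.000673 = 0.0592.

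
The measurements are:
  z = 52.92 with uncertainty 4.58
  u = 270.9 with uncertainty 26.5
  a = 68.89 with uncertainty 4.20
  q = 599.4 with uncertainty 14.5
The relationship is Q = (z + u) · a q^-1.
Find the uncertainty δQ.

3.94

Let w = z + u = 323.8. δw = √(δz² + δu²) = √(21.0 + 702) = 26.9, so δw/w = 0.0830.
Q is then a monomial in w, a, q:
δQ/Q = √((δw/w)² + (1·δa/a)² + (-1·δq/q)²) = √(0.00690 + 0.00372 + 0.000585) = 0.106
Q = 37.22, so δQ = 0.106 × 37.22 = 3.94.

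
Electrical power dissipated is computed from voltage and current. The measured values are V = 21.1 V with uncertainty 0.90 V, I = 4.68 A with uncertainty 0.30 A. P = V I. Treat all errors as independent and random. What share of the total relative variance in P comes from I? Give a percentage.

(δP/P)² = (1·δV/V)² + (1·δI/I)²
  V term: (1×0.0427)² = 0.00182
  I term: (1×0.0641)² = 0.00411
Total = 0.00593. Share from I = 0.00411/0.00593 = 0.693.

69.3%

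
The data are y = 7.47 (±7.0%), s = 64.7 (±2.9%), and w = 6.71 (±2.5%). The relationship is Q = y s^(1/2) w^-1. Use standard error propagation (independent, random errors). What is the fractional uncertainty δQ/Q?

0.0757

Relative error in a monomial: (δQ/Q)² = Σ (nᵢ · δxᵢ/xᵢ)².
  (1·δy/y)² = (1×0.0700)² = 0.00490;  (½·δs/s)² = (0.5×0.0290)² = 0.000210;  (-1·δw/w)² = (-1×0.0250)² = 0.000625
δQ/Q = √(0.00574) = 0.0757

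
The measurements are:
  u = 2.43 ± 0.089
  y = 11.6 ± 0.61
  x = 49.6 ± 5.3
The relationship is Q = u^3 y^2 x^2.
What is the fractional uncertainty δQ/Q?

0.262

Relative error in a monomial: (δQ/Q)² = Σ (nᵢ · δxᵢ/xᵢ)².
  (3·δu/u)² = (3×0.0366)² = 0.0121;  (2·δy/y)² = (2×0.0526)² = 0.0111;  (2·δx/x)² = (2×0.107)² = 0.0457
δQ/Q = √(0.0688) = 0.262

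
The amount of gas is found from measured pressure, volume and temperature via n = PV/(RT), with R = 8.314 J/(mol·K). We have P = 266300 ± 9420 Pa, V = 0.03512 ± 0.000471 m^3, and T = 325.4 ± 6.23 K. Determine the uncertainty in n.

n is a product of powers, so relative uncertainties combine in quadrature:
  (1·δP/P)² = (1×0.0354)² = 0.00125;  (1·δV/V)² = (1×0.0134)² = 0.000180;  (-1·δT/T)² = (-1×0.0191)² = 0.000367
δn/n = √(0.00180) = 0.0424
n = 3.457 mol, so δn = 0.0424 × 3.457 = 0.147 mol.

0.147 mol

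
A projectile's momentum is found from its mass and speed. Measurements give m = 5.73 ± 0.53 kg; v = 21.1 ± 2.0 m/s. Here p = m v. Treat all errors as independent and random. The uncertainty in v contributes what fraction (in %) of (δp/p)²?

(δp/p)² = (1·δm/m)² + (1·δv/v)²
  m term: (1×0.0925)² = 0.00856
  v term: (1×0.0948)² = 0.00898
Total = 0.0175. Share from v = 0.00898/0.0175 = 0.512.

51.2%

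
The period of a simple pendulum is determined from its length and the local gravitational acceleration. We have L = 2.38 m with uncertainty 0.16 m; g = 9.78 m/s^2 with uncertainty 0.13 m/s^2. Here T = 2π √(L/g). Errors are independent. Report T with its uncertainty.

For a monomial T ∝ L^(1/2), g^(-1/2), fractional errors add in quadrature:
  (½·δL/L)² = (0.5×0.0672)² = 0.00113;  (−½·δg/g)² = (-0.5×0.0133)² = 4.42e-05
δT/T = √(0.00117) = 0.0343
T = 3.10 s, so δT = 0.0343 × 3.10 = 0.106 s.

3.10 ± 0.106 s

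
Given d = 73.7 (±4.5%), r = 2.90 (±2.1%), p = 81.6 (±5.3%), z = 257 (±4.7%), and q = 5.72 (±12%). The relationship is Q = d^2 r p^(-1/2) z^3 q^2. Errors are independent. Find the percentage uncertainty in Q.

Each factor contributes (exponent × relative error)² to (δQ/Q)²:
  (2·δd/d)² = (2×0.0450)² = 0.00810;  (1·δr/r)² = (1×0.0210)² = 0.000441;  (−½·δp/p)² = (-0.5×0.0530)² = 0.000702;  (3·δz/z)² = (3×0.0470)² = 0.0199;  (2·δq/q)² = (2×0.120)² = 0.0576
δQ/Q = √(0.0867) = 0.294

29.4%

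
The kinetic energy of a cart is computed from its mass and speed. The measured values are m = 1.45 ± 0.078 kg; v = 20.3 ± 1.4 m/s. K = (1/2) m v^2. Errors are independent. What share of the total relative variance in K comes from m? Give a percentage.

(δK/K)² = (1·δm/m)² + (2·δv/v)²
  m term: (1×0.0538)² = 0.00289
  v term: (2×0.0690)² = 0.0190
Total = 0.0219. Share from m = 0.00289/0.0219 = 0.132.

13.2%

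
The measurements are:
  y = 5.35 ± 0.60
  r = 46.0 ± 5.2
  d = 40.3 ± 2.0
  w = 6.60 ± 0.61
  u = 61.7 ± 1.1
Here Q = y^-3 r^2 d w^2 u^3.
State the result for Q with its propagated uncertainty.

(5.70 ± 2.57) × 10^9

Since Q is a product/quotient, work with relative uncertainties:
  (-3·δy/y)² = (-3×0.112)² = 0.113;  (2·δr/r)² = (2×0.113)² = 0.0511;  (1·δd/d)² = (1×0.0496)² = 0.00246;  (2·δw/w)² = (2×0.0924)² = 0.0342;  (3·δu/u)² = (3×0.0178)² = 0.00286
δQ/Q = √(0.204) = 0.451
Q = 5.7e+09, so δQ = 0.451 × 5.7e+09 = 2.57e+09.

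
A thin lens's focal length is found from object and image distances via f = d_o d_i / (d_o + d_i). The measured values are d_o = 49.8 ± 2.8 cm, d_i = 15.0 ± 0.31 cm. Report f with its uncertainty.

∂f/∂d_o = (d_i/(d_o+d_i))² = 0.0536;  ∂f/∂d_i = (d_o/(d_o+d_i))² = 0.591
δf = √((∂f/∂d_o · δd_o)² + (∂f/∂d_i · δd_i)²) = √(0.0225 + 0.0335) = 0.237 cm
f = 11.5 cm.

11.5 ± 0.237 cm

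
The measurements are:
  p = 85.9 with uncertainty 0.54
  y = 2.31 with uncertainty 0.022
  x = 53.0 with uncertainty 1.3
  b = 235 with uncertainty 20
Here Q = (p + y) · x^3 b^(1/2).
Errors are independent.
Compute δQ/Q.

0.0852

Let u = p + y = 88.2. δu = √(δp² + δy²) = √(0.292 + 0.000484) = 0.540, so δu/u = 0.00613.
Q is then a monomial in u, x, b:
δQ/Q = √((δu/u)² + (3·δx/x)² + (½·δb/b)²) = √(3.75e-05 + 0.00541 + 0.00181) = 0.0852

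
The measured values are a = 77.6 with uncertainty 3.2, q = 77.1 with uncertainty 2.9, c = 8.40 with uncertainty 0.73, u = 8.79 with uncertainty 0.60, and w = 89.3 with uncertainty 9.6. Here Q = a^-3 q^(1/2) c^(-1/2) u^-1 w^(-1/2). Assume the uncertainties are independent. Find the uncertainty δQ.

1.24e-08

Each factor contributes (exponent × relative error)² to (δQ/Q)²:
  (-3·δa/a)² = (-3×0.0412)² = 0.0153;  (½·δq/q)² = (0.5×0.0376)² = 0.000354;  (−½·δc/c)² = (-0.5×0.0869)² = 0.00189;  (-1·δu/u)² = (-1×0.0683)² = 0.00466;  (−½·δw/w)² = (-0.5×0.108)² = 0.00289
δQ/Q = √(0.0251) = 0.158
Q = 7.81e-08, so δQ = 0.158 × 7.81e-08 = 1.24e-08.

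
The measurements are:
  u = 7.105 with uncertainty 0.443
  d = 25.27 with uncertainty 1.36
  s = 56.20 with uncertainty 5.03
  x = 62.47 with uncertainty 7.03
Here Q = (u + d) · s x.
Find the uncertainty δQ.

Let w = u + d = 32.38. δw = √(δu² + δd²) = √(0.196 + 1.85) = 1.43, so δw/w = 0.0442.
Q is then a monomial in w, s, x:
δQ/Q = √((δw/w)² + (1·δs/s)² + (1·δx/x)²) = √(0.00195 + 0.00801 + 0.0127) = 0.150
Q = 113700, so δQ = 0.150 × 113700 = 17100.

17100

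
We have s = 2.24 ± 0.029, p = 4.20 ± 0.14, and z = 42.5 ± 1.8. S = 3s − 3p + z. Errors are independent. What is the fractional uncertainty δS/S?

0.0505

For a sum/difference, combine absolute errors in quadrature:
  (3·δs)² = 0.00757;  (3·δp)² = 0.176;  (δz)² = 3.24
δS = √(3.42) = 1.85
S = 36.6, so δS/S = 1.85/36.6 = 0.0505.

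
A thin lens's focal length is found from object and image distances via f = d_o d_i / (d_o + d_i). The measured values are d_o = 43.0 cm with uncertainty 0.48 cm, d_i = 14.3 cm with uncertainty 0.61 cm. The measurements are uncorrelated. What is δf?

∂f/∂d_o = (d_i/(d_o+d_i))² = 0.0623;  ∂f/∂d_i = (d_o/(d_o+d_i))² = 0.563
δf = √((∂f/∂d_o · δd_o)² + (∂f/∂d_i · δd_i)²) = √(0.000894 + 0.118) = 0.345 cm

0.345 cm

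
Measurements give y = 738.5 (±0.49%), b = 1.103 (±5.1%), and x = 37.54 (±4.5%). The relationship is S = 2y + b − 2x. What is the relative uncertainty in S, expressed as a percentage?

Sums and differences: (δS)² = Σ (cᵢ δxᵢ)².
  (2·δy)² = 52.4;  (δb)² = 0.00316;  (2·δx)² = 11.4
δS = √(63.8) = 7.99
S = 1403, so δS/S = 7.99/1403 = 0.00569.

0.569%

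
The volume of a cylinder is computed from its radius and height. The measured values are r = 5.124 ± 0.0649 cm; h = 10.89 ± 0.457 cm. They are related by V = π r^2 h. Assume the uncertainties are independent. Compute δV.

For a monomial V ∝ r^2, h, fractional errors add in quadrature:
  (2·δr/r)² = (2×0.0127)² = 0.000642;  (1·δh/h)² = (1×0.0420)² = 0.00176
δV/V = √(0.00240) = 0.0490
V = 898.2 cm^3, so δV = 0.0490 × 898.2 = 44.0 cm^3.

44.0 cm^3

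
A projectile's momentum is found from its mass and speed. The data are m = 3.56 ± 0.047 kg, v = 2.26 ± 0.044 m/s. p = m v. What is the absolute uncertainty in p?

0.189 kg·m/s

Each factor contributes (exponent × relative error)² to (δp/p)²:
  (1·δm/m)² = (1×0.0132)² = 0.000174;  (1·δv/v)² = (1×0.0195)² = 0.000379
δp/p = √(0.000553) = 0.0235
p = 8.05 kg·m/s, so δp = 0.0235 × 8.05 = 0.189 kg·m/s.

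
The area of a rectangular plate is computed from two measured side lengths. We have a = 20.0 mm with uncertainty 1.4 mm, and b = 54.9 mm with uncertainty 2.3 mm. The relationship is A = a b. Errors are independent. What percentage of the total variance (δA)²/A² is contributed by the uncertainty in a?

73.6%

(δA/A)² = (1·δa/a)² + (1·δb/b)²
  a term: (1×0.0700)² = 0.00490
  b term: (1×0.0419)² = 0.00176
Total = 0.00666. Share from a = 0.00490/0.00666 = 0.736.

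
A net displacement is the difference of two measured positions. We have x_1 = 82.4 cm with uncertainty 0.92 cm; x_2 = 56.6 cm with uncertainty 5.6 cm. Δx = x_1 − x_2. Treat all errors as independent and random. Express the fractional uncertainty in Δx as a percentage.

Absolute uncertainties add in quadrature for a linear combination:
  (δx_1)² = 0.846;  (δx_2)² = 31.4
δΔx = √(32.2) = 5.68 cm
Δx = 25.8 cm, so δΔx/Δx = 5.68/25.8 = 0.220.

22.0%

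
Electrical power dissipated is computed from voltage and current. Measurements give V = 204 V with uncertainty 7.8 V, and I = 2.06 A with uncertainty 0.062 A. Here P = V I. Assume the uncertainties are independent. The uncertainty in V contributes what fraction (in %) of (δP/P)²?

61.7%

(δP/P)² = (1·δV/V)² + (1·δI/I)²
  V term: (1×0.0382)² = 0.00146
  I term: (1×0.0301)² = 0.000906
Total = 0.00237. Share from V = 0.00146/0.00237 = 0.617.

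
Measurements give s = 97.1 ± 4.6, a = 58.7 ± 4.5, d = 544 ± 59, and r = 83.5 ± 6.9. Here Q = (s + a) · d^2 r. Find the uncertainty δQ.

9.08e+08

Let u = s + a = 156. δu = √(δs² + δa²) = √(21.2 + 20.2) = 6.44, so δu/u = 0.0413.
Q is then a monomial in u, d, r:
δQ/Q = √((δu/u)² + (2·δd/d)² + (1·δr/r)²) = √(0.00171 + 0.0471 + 0.00683) = 0.236
Q = 3.85e+09, so δQ = 0.236 × 3.85e+09 = 9.08e+08.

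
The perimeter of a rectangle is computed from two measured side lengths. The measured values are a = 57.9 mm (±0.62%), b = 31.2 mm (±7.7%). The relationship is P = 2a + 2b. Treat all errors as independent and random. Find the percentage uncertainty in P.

2.73%

Absolute uncertainties add in quadrature for a linear combination:
  (2·δa)² = 0.515;  (2·δb)² = 23.1
δP = √(23.6) = 4.86 mm
P = 178 mm, so δP/P = 4.86/178 = 0.0273.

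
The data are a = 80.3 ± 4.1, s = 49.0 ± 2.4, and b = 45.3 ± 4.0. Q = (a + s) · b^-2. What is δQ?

Let u = a + s = 129. δu = √(δa² + δs²) = √(16.8 + 5.76) = 4.75, so δu/u = 0.0367.
Q is then a monomial in u, b:
δQ/Q = √((δu/u)² + (-2·δb/b)²) = √(0.00135 + 0.0312) = 0.180
Q = 0.0630, so δQ = 0.180 × 0.0630 = 0.0114.

0.0114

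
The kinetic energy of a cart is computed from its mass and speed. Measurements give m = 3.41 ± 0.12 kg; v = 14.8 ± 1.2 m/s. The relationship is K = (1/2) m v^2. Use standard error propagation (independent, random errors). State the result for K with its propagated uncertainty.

373 ± 62.0 J

Each factor contributes (exponent × relative error)² to (δK/K)²:
  (1·δm/m)² = (1×0.0352)² = 0.00124;  (2·δv/v)² = (2×0.0811)² = 0.0263
δK/K = √(0.0275) = 0.166
K = 373 J, so δK = 0.166 × 373 = 62.0 J.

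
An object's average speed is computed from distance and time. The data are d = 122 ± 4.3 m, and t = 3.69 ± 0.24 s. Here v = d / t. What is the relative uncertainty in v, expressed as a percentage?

Products/powers → add relative errors in quadrature, weighted by exponent:
  (1·δd/d)² = (1×0.0352)² = 0.00124;  (-1·δt/t)² = (-1×0.0650)² = 0.00423
δv/v = √(0.00547) = 0.0740

7.40%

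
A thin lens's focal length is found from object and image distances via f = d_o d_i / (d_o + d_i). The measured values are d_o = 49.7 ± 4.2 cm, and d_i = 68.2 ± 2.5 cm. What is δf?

1.47 cm

∂f/∂d_o = (d_i/(d_o+d_i))² = 0.335;  ∂f/∂d_i = (d_o/(d_o+d_i))² = 0.178
δf = √((∂f/∂d_o · δd_o)² + (∂f/∂d_i · δd_i)²) = √(1.98 + 0.197) = 1.47 cm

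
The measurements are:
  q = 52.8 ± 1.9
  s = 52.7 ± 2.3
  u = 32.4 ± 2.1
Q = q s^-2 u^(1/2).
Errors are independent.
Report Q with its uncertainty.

0.108 ± 0.0108

Products/powers → add relative errors in quadrature, weighted by exponent:
  (1·δq/q)² = (1×0.0360)² = 0.00129;  (-2·δs/s)² = (-2×0.0436)² = 0.00762;  (½·δu/u)² = (0.5×0.0648)² = 0.00105
δQ/Q = √(0.00996) = 0.0998
Q = 0.108, so δQ = 0.0998 × 0.108 = 0.0108.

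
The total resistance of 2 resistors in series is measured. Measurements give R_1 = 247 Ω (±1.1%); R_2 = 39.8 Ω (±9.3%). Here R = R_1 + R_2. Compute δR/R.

0.0160

R is a linear combination, so absolute uncertainties add in quadrature:
  (δR_1)² = 7.38;  (δR_2)² = 13.7
δR = √(21.1) = 4.59 Ω
R = 287 Ω, so δR/R = 4.59/287 = 0.0160.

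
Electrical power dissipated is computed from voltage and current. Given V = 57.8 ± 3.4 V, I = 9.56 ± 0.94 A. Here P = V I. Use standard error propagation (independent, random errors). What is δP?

Relative error in a monomial: (δP/P)² = Σ (nᵢ · δxᵢ/xᵢ)².
  (1·δV/V)² = (1×0.0588)² = 0.00346;  (1·δI/I)² = (1×0.0983)² = 0.00967
δP/P = √(0.0131) = 0.115
P = 553 W, so δP = 0.115 × 553 = 63.3 W.

63.3 W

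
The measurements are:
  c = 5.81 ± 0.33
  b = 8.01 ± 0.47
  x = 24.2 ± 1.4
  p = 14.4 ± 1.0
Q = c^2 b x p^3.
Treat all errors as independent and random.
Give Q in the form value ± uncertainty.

(1.95 ± 0.491) × 10^7

Relative error in a monomial: (δQ/Q)² = Σ (nᵢ · δxᵢ/xᵢ)².
  (2·δc/c)² = (2×0.0568)² = 0.0129;  (1·δb/b)² = (1×0.0587)² = 0.00344;  (1·δx/x)² = (1×0.0579)² = 0.00335;  (3·δp/p)² = (3×0.0694)² = 0.0434
δQ/Q = √(0.0631) = 0.251
Q = 1.95e+07, so δQ = 0.251 × 1.95e+07 = 4.91e+06.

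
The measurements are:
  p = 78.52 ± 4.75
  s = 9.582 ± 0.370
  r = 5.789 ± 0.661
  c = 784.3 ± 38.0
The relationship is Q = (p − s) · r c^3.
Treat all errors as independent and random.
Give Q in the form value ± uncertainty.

(1.925 ± 0.380) × 10^11

Let u = p − s = 68.94. δu = √(δp² + δs²) = √(22.6 + 0.137) = 4.76, so δu/u = 0.0691.
Q is then a monomial in u, r, c:
δQ/Q = √((δu/u)² + (1·δr/r)² + (3·δc/c)²) = √(0.00478 + 0.0130 + 0.0211) = 0.197
Q = 1.925e+11, so δQ = 0.197 × 1.925e+11 = 3.8e+10.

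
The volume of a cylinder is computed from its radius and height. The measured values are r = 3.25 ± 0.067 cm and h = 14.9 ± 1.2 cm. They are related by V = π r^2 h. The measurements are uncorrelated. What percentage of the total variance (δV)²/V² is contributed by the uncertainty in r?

(δV/V)² = (2·δr/r)² + (1·δh/h)²
  r term: (2×0.0206)² = 0.00170
  h term: (1×0.0805)² = 0.00649
Total = 0.00819. Share from r = 0.00170/0.00819 = 0.208.

20.8%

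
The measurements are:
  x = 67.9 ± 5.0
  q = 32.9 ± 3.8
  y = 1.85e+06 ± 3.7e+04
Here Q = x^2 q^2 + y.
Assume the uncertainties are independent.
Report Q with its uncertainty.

(6.84 ± 1.37) × 10^6

Let p = x^2·q^2 = 4.99e+06. δp/p = √((2·δx/x)² + (2·δq/q)²) = √(0.0217 + 0.0534) = 0.274, so δp = 1.37e+06.
Q = p + y: δQ = √(δp² + δy²) = √(1.87e+12 + 1.37e+09) = 1.37e+06
Q = 6.84e+06.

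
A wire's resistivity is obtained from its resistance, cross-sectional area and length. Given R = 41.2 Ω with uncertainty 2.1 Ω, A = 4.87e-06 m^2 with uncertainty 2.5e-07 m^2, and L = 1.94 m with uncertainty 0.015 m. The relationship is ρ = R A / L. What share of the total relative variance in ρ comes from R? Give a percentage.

(δρ/ρ)² = (1·δR/R)² + (1·δA/A)² + (-1·δL/L)²
  R term: (1×0.0510)² = 0.00260
  A term: (1×0.0513)² = 0.00264
  L term: (-1×0.00773)² = 5.98e-05
Total = 0.00529. Share from R = 0.00260/0.00529 = 0.491.

49.1%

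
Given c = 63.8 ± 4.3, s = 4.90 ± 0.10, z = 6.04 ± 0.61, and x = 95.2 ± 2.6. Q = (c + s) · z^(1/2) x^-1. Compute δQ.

0.151

Let u = c + s = 68.7. δu = √(δc² + δs²) = √(18.5 + 0.0100) = 4.30, so δu/u = 0.0626.
Q is then a monomial in u, z, x:
δQ/Q = √((δu/u)² + (½·δz/z)² + (-1·δx/x)²) = √(0.00392 + 0.00255 + 0.000746) = 0.0849
Q = 1.77, so δQ = 0.0849 × 1.77 = 0.151.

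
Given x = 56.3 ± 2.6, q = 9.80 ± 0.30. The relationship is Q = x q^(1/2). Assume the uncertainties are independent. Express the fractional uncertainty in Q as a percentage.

Products/powers → add relative errors in quadrature, weighted by exponent:
  (1·δx/x)² = (1×0.0462)² = 0.00213;  (½·δq/q)² = (0.5×0.0306)² = 0.000234
δQ/Q = √(0.00237) = 0.0487

4.87%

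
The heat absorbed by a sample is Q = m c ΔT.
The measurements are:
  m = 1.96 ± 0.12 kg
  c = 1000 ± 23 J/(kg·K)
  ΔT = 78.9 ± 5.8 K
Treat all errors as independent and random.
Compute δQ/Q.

0.0984

Each factor contributes (exponent × relative error)² to (δQ/Q)²:
  (1·δm/m)² = (1×0.0612)² = 0.00375;  (1·δc/c)² = (1×0.0230)² = 0.000529;  (1·δΔT/ΔT)² = (1×0.0735)² = 0.00540
δQ/Q = √(0.00968) = 0.0984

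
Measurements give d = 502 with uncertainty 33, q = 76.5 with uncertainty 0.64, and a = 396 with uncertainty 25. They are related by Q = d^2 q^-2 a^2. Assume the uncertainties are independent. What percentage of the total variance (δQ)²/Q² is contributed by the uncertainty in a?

(δQ/Q)² = (2·δd/d)² + (-2·δq/q)² + (2·δa/a)²
  d term: (2×0.0657)² = 0.0173
  q term: (-2×0.00837)² = 0.000280
  a term: (2×0.0631)² = 0.0159
Total = 0.0335. Share from a = 0.0159/0.0335 = 0.476.

47.6%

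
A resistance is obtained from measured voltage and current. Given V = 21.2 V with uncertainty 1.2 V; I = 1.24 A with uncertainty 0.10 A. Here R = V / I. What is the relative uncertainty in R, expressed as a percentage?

9.85%

Each factor contributes (exponent × relative error)² to (δR/R)²:
  (1·δV/V)² = (1×0.0566)² = 0.00320;  (-1·δI/I)² = (-1×0.0806)² = 0.00650
δR/R = √(0.00971) = 0.0985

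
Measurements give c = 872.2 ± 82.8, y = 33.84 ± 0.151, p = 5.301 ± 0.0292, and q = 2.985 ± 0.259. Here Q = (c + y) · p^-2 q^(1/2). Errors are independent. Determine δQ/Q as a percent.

10.2%

Let u = c + y = 906.0. δu = √(δc² + δy²) = √(6860 + 0.0228) = 82.8, so δu/u = 0.0914.
Q is then a monomial in u, p, q:
δQ/Q = √((δu/u)² + (-2·δp/p)² + (½·δq/q)²) = √(0.00835 + 0.000121 + 0.00188) = 0.102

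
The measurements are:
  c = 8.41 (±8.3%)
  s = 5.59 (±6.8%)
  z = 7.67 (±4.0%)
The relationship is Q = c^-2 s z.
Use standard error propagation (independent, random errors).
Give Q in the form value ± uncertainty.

Since Q is a product/quotient, work with relative uncertainties:
  (-2·δc/c)² = (-2×0.0830)² = 0.0276;  (1·δs/s)² = (1×0.0680)² = 0.00462;  (1·δz/z)² = (1×0.0400)² = 0.00160
δQ/Q = √(0.0338) = 0.184
Q = 0.606, so δQ = 0.184 × 0.606 = 0.111.

0.606 ± 0.111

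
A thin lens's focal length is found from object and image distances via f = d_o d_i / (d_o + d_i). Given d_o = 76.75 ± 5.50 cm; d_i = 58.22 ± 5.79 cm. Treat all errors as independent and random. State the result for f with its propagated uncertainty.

33.11 ± 2.13 cm

∂f/∂d_o = (d_i/(d_o+d_i))² = 0.186;  ∂f/∂d_i = (d_o/(d_o+d_i))² = 0.323
δf = √((∂f/∂d_o · δd_o)² + (∂f/∂d_i · δd_i)²) = √(1.05 + 3.51) = 2.13 cm
f = 33.11 cm.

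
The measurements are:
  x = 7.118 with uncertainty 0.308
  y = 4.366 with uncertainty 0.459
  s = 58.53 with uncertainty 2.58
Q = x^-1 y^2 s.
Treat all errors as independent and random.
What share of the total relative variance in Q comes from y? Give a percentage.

(δQ/Q)² = (-1·δx/x)² + (2·δy/y)² + (1·δs/s)²
  x term: (-1×0.0433)² = 0.00187
  y term: (2×0.105)² = 0.0442
  s term: (1×0.0441)² = 0.00194
Total = 0.0480. Share from y = 0.0442/0.0480 = 0.921.

92.1%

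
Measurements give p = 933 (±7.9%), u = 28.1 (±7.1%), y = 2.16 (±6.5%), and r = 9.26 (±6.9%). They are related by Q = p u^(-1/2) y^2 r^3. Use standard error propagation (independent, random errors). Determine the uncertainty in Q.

For a monomial Q ∝ p, u^(-1/2), y^2, r^3, fractional errors add in quadrature:
  (1·δp/p)² = (1×0.0790)² = 0.00624;  (−½·δu/u)² = (-0.5×0.0710)² = 0.00126;  (2·δy/y)² = (2×0.0650)² = 0.0169;  (3·δr/r)² = (3×0.0690)² = 0.0428
δQ/Q = √(0.0673) = 0.259
Q = 6.52e+05, so δQ = 0.259 × 6.52e+05 = 1.69e+05.

1.69e+05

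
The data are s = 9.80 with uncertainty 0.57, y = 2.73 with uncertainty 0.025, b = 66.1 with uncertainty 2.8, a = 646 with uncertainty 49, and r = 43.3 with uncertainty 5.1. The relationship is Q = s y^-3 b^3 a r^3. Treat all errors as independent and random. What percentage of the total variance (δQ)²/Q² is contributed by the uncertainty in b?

10.7%

(δQ/Q)² = (1·δs/s)² + (-3·δy/y)² + (3·δb/b)² + (1·δa/a)² + (3·δr/r)²
  s term: (1×0.0582)² = 0.00338
  y term: (-3×0.00916)² = 0.000755
  b term: (3×0.0424)² = 0.0161
  a term: (1×0.0759)² = 0.00575
  r term: (3×0.118)² = 0.125
Total = 0.151. Share from b = 0.0161/0.151 = 0.107.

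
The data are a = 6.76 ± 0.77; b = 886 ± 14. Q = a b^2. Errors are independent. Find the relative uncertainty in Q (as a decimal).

0.118

Products/powers → add relative errors in quadrature, weighted by exponent:
  (1·δa/a)² = (1×0.114)² = 0.0130;  (2·δb/b)² = (2×0.0158)² = 0.000999
δQ/Q = √(0.0140) = 0.118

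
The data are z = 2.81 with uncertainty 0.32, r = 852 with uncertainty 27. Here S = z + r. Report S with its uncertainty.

855 ± 27.0

Each term contributes (cᵢ δxᵢ)² to (δS)²:
  (δz)² = 0.102;  (δr)² = 729
δS = √(729) = 27.0
S = 855.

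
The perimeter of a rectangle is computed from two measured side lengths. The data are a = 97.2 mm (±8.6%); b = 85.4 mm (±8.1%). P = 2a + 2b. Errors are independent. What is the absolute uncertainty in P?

P is a linear combination, so absolute uncertainties add in quadrature:
  (2·δa)² = 280;  (2·δb)² = 191
δP = √(471) = 21.7 mm

21.7 mm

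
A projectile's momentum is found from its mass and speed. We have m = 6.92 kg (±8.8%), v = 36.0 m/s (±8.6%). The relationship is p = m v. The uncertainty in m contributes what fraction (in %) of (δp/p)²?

51.1%

(δp/p)² = (1·δm/m)² + (1·δv/v)²
  m term: (1×0.0880)² = 0.00774
  v term: (1×0.0860)² = 0.00740
Total = 0.0151. Share from m = 0.00774/0.0151 = 0.511.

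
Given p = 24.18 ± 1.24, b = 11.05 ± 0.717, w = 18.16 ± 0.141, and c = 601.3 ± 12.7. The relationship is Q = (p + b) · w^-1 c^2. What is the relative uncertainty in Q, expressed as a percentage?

Let u = p + b = 35.23. δu = √(δp² + δb²) = √(1.54 + 0.514) = 1.43, so δu/u = 0.0407.
Q is then a monomial in u, w, c:
δQ/Q = √((δu/u)² + (-1·δw/w)² + (2·δc/c)²) = √(0.00165 + 6.03e-05 + 0.00178) = 0.0591

5.91%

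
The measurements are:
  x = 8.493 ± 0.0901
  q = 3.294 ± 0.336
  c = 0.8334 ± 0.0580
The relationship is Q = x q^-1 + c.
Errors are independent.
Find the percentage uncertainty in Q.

Let p = x·q^-1 = 2.578. δp/p = √((1·δx/x)² + (-1·δq/q)²) = √(0.000113 + 0.0104) = 0.103, so δp = 0.264.
Q = p + c: δQ = √(δp² + δc²) = √(0.0699 + 0.00336) = 0.271
Q = 3.412, so δQ/Q = 0.271/3.412 = 0.0793.

7.93%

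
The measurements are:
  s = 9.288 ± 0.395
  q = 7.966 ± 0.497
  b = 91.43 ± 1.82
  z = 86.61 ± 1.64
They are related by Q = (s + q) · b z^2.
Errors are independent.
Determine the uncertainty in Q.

6.68e+05

Let u = s + q = 17.25. δu = √(δs² + δq²) = √(0.156 + 0.247) = 0.635, so δu/u = 0.0368.
Q is then a monomial in u, b, z:
δQ/Q = √((δu/u)² + (1·δb/b)² + (2·δz/z)²) = √(0.00135 + 0.000396 + 0.00143) = 0.0564
Q = 1.183e+07, so δQ = 0.0564 × 1.183e+07 = 6.68e+05.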